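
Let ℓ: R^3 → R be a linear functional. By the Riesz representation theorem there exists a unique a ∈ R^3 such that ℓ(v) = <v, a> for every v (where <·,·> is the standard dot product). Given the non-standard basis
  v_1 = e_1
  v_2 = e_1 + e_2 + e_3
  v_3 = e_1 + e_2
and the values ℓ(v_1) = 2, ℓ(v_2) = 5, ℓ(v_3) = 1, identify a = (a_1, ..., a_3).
a = (2, -1, 4)

Write a = (a_1, ..., a_3) in the standard basis. For each basis vector v_i, ℓ(v_i) = <v_i, a> is a linear equation in the a_j's. Collect the n equations into a matrix system V a = ℓ, where row i of V is v_i (expressed in the standard basis). Since V is invertible (lower-triangular with 1s on the diagonal, up to permutation), solve by back-substitution:
  V =
[[1, 0, 0],
 [1, 1, 1],
 [1, 1, 0]]
  V a = (2, 5, 1)
Solving gives a = (2, -1, 4).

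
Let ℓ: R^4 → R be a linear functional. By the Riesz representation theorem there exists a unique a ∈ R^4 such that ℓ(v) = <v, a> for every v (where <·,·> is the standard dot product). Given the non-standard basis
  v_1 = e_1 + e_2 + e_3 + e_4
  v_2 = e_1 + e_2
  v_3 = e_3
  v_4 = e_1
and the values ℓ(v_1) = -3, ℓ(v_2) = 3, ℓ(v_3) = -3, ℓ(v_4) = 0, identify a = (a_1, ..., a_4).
a = (0, 3, -3, -3)

Write a = (a_1, ..., a_4) in the standard basis. For each basis vector v_i, ℓ(v_i) = <v_i, a> is a linear equation in the a_j's. Collect the n equations into a matrix system V a = ℓ, where row i of V is v_i (expressed in the standard basis). Since V is invertible (lower-triangular with 1s on the diagonal, up to permutation), solve by back-substitution:
  V =
[[1, 1, 1, 1],
 [1, 1, 0, 0],
 [0, 0, 1, 0],
 [1, 0, 0, 0]]
  V a = (-3, 3, -3, 0)
Solving gives a = (0, 3, -3, -3).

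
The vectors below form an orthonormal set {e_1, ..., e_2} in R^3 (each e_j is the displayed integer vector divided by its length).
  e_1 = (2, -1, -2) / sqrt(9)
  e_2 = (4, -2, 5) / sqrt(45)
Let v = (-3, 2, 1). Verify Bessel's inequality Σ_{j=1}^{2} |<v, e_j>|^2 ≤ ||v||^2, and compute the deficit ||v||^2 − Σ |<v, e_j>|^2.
Σ |<v, e_j>|^2 = 69/5; ||v||^2 = 14; deficit = 1/5

Write each e_j = u_j / sqrt(<u_j, u_j>) where u_j is the displayed integer vector. Then <v, e_j> = <v, u_j> / sqrt(<u_j, u_j>), so |<v, e_j>|^2 = <v, u_j>^2 / <u_j, u_j>.
Coefficients: <v, e_1> = -10/sqrt(9), <v, e_2> = -11/sqrt(45).
Square and sum: Σ |<v, e_j>|^2 = 69/5.
Compute ||v||^2 = v·v = 14.
Deficit = 14 − 69/5 = 1/5 ≥ 0, confirming Bessel's inequality. (The deficit equals ||v − Σ <v,e_j> e_j||^2, the squared distance from v to span{e_j}.)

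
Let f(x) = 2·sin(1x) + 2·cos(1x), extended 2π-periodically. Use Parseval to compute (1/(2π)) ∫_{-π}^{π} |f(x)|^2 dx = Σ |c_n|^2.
Σ |c_n|^2 = 4

Expand |f|^2 and use orthogonality of {sin(nx), cos(mx)} on [-π, π]:
  ∫_{-π}^{π} sin(nx)^2 dx = π, ∫ cos(mx)^2 dx = π, and cross terms integrate to 0.
So ∫_{-π}^{π} f(x)^2 dx = 2^2 · π + 2^2 · π = (4 + 4)π.
Divide by 2π: (4 + 4)/2 = 4.
By Parseval, this equals Σ |c_n|^2.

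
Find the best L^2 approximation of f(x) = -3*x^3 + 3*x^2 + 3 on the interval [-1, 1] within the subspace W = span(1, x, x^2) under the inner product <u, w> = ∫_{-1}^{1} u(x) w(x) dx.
g(x) = 3*x^2 - 9*x/5 + 3

The best approximation g ∈ W is the orthogonal projection of f onto W. Writing g = a_0 + a_1 x + a_2 x^2, the coefficients solve the normal equations G · a = b where
  G_{ij} = <φ_i, φ_j> and b_i = <f, φ_i>, with φ_0 = 1, φ_1 = x, φ_2 = x^2.
G =
  [2, 0, 2/3]
  [0, 2/3, 0]
  [2/3, 0, 2/5],
b = (8, -6/5, 16/5).
Solving gives a_0 = 3, a_1 = -9/5, a_2 = 3, so
  g(x) = 3*x^2 - 9*x/5 + 3.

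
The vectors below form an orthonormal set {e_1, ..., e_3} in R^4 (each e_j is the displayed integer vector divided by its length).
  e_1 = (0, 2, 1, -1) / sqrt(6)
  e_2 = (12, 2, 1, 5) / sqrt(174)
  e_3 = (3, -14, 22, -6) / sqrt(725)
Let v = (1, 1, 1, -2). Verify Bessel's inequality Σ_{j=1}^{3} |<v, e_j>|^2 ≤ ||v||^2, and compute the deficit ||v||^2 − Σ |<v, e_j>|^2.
Σ |<v, e_j>|^2 = 126/25; ||v||^2 = 7; deficit = 49/25

Write each e_j = u_j / sqrt(<u_j, u_j>) where u_j is the displayed integer vector. Then <v, e_j> = <v, u_j> / sqrt(<u_j, u_j>), so |<v, e_j>|^2 = <v, u_j>^2 / <u_j, u_j>.
Coefficients: <v, e_1> = 5/sqrt(6), <v, e_2> = 5/sqrt(174), <v, e_3> = 23/sqrt(725).
Square and sum: Σ |<v, e_j>|^2 = 126/25.
Compute ||v||^2 = v·v = 7.
Deficit = 7 − 126/25 = 49/25 ≥ 0, confirming Bessel's inequality. (The deficit equals ||v − Σ <v,e_j> e_j||^2, the squared distance from v to span{e_j}.)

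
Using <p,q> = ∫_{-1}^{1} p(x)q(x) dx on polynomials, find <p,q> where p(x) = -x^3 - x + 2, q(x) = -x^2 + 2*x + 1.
<p,q> = 8/15

Expand the product: p(x)·q(x) = x^5 - 2*x^4 - 4*x^2 + 3*x + 2.
∫_{-1}^{1} of each monomial x^k gives [2/(k+1) if k even, 0 if k odd]. Integrating term-by-term (or equivalently evaluating the antiderivative F(x) = x^6/6 - 2*x^5/5 - 4*x^3/3 + 3*x^2/2 + 2*x at the endpoints):
  F(1) − F(−1) = 29/15 − (7/5) = 8/15.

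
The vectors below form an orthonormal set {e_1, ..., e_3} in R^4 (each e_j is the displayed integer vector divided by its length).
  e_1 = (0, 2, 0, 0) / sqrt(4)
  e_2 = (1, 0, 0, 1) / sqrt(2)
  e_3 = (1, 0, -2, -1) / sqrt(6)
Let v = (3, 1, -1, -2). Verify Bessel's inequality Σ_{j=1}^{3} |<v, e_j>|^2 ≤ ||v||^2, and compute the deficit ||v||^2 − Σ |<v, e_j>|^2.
Σ |<v, e_j>|^2 = 29/3; ||v||^2 = 15; deficit = 16/3

Write each e_j = u_j / sqrt(<u_j, u_j>) where u_j is the displayed integer vector. Then <v, e_j> = <v, u_j> / sqrt(<u_j, u_j>), so |<v, e_j>|^2 = <v, u_j>^2 / <u_j, u_j>.
Coefficients: <v, e_1> = 2/sqrt(4), <v, e_2> = 1/sqrt(2), <v, e_3> = 7/sqrt(6).
Square and sum: Σ |<v, e_j>|^2 = 29/3.
Compute ||v||^2 = v·v = 15.
Deficit = 15 − 29/3 = 16/3 ≥ 0, confirming Bessel's inequality. (The deficit equals ||v − Σ <v,e_j> e_j||^2, the squared distance from v to span{e_j}.)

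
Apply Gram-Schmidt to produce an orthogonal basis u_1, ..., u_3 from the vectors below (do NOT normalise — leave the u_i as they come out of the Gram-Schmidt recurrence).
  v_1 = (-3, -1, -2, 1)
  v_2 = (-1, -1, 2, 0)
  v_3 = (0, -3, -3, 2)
Orthogonal basis:
  u_1 = (-3, -1, -2, 1)
  u_2 = (-1, -1, 2, 0)
  u_3 = (17/10, -83/30, -8/15, 19/15)

Apply the Gram-Schmidt recurrence
  u_1 = v_1
  u_i = v_i − Σ_{j<i} ((v_i · u_j) / (u_j · u_j)) · u_j.

Step by step this gives:
  u_1 = (-3, -1, -2, 1)
  u_2 = (-1, -1, 2, 0)
  u_3 = (17/10, -83/30, -8/15, 19/15)

Orthogonality check:
  u_2 · u_1 = 0 (should be 0)
  u_3 · u_1 = 0 (should be 0)
  u_3 · u_2 = 0 (should be 0)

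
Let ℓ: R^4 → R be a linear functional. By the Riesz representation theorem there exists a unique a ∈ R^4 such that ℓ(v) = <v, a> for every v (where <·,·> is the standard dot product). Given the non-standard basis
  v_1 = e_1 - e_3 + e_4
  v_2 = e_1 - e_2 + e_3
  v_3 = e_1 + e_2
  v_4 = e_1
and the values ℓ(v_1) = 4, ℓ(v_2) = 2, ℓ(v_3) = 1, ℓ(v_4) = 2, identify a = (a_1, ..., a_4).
a = (2, -1, -1, 1)

Write a = (a_1, ..., a_4) in the standard basis. For each basis vector v_i, ℓ(v_i) = <v_i, a> is a linear equation in the a_j's. Collect the n equations into a matrix system V a = ℓ, where row i of V is v_i (expressed in the standard basis). Since V is invertible (lower-triangular with 1s on the diagonal, up to permutation), solve by back-substitution:
  V =
[[1, 0, -1, 1],
 [1, -1, 1, 0],
 [1, 1, 0, 0],
 [1, 0, 0, 0]]
  V a = (4, 2, 1, 2)
Solving gives a = (2, -1, -1, 1).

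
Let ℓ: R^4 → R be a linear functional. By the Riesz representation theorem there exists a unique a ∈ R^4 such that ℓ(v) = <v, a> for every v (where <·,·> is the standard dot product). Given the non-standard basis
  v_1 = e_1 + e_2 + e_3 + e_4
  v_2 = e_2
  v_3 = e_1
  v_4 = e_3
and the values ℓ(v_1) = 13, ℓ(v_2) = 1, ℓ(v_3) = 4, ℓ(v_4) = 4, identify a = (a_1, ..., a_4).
a = (4, 1, 4, 4)

Write a = (a_1, ..., a_4) in the standard basis. For each basis vector v_i, ℓ(v_i) = <v_i, a> is a linear equation in the a_j's. Collect the n equations into a matrix system V a = ℓ, where row i of V is v_i (expressed in the standard basis). Since V is invertible (lower-triangular with 1s on the diagonal, up to permutation), solve by back-substitution:
  V =
[[1, 1, 1, 1],
 [0, 1, 0, 0],
 [1, 0, 0, 0],
 [0, 0, 1, 0]]
  V a = (13, 1, 4, 4)
Solving gives a = (4, 1, 4, 4).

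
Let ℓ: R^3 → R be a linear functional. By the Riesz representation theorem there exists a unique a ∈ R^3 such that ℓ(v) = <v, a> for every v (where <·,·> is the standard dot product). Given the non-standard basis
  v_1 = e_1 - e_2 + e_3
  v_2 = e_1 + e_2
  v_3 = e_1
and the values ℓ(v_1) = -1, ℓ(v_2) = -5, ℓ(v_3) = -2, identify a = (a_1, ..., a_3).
a = (-2, -3, -2)

Write a = (a_1, ..., a_3) in the standard basis. For each basis vector v_i, ℓ(v_i) = <v_i, a> is a linear equation in the a_j's. Collect the n equations into a matrix system V a = ℓ, where row i of V is v_i (expressed in the standard basis). Since V is invertible (lower-triangular with 1s on the diagonal, up to permutation), solve by back-substitution:
  V =
[[1, -1, 1],
 [1, 1, 0],
 [1, 0, 0]]
  V a = (-1, -5, -2)
Solving gives a = (-2, -3, -2).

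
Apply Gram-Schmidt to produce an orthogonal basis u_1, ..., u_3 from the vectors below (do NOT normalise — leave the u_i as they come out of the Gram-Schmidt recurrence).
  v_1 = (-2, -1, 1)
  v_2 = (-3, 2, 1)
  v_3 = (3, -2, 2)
Orthogonal basis:
  u_1 = (-2, -1, 1)
  u_2 = (-4/3, 17/6, 1/6)
  u_3 = (63/59, 21/59, 147/59)

Apply the Gram-Schmidt recurrence
  u_1 = v_1
  u_i = v_i − Σ_{j<i} ((v_i · u_j) / (u_j · u_j)) · u_j.

Step by step this gives:
  u_1 = (-2, -1, 1)
  u_2 = (-4/3, 17/6, 1/6)
  u_3 = (63/59, 21/59, 147/59)

Orthogonality check:
  u_2 · u_1 = 0 (should be 0)
  u_3 · u_1 = 0 (should be 0)
  u_3 · u_2 = 0 (should be 0)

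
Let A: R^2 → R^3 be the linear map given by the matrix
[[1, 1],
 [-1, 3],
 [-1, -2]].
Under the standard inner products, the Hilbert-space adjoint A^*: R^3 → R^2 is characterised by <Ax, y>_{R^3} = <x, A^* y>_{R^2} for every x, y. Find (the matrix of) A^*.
A^* = A^T =
[[1, -1, -1],
 [1, 3, -2]]

For real matrices with standard dot products, the defining identity <Ax, y> = <x, A^* y> gives (Ax)^T y = x^T (A^*) y, i.e. x^T A^T y = x^T (A^*) y. Since this holds for all x, y, we must have A^* = A^T. Therefore
A^* =
[[1, -1, -1],
 [1, 3, -2]].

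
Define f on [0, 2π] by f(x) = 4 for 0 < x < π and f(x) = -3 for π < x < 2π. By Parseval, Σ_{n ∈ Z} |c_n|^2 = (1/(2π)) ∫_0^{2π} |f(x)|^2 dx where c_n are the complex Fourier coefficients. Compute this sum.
Σ |c_n|^2 = 25/2

Parseval equates the L^2 energy of f (normalised by 1/(2π)) with the ℓ^2 sum of its Fourier coefficients: (1/(2π)) ∫_0^{2π} |f|^2 = Σ |c_n|^2.
Compute the left side: (1/(2π)) [∫_0^π 4^2 dx + ∫_π^{2π} (-3)^2 dx] = (1/(2π)) · (16π + 9π) = (16 + 9)/2 = 25/2.
So Σ_{n ∈ Z} |c_n|^2 = 25/2.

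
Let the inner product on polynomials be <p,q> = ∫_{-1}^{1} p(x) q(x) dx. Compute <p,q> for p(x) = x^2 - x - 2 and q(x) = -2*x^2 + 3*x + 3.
<p,q> = -152/15

Expand the product: p(x)·q(x) = -2*x^4 + 5*x^3 + 4*x^2 - 9*x - 6.
∫_{-1}^{1} of each monomial x^k gives [2/(k+1) if k even, 0 if k odd]. Integrating term-by-term (or equivalently evaluating the antiderivative F(x) = -2*x^5/5 + 5*x^4/4 + 4*x^3/3 - 9*x^2/2 - 6*x at the endpoints):
  F(1) − F(−1) = -499/60 − (109/60) = -152/15.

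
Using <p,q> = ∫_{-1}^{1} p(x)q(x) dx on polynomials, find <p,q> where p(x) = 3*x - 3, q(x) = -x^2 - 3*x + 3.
<p,q> = -22

Expand the product: p(x)·q(x) = -3*x^3 - 6*x^2 + 18*x - 9.
∫_{-1}^{1} of each monomial x^k gives [2/(k+1) if k even, 0 if k odd]. Integrating term-by-term (or equivalently evaluating the antiderivative F(x) = -3*x^4/4 - 2*x^3 + 9*x^2 - 9*x at the endpoints):
  F(1) − F(−1) = -11/4 − (77/4) = -22.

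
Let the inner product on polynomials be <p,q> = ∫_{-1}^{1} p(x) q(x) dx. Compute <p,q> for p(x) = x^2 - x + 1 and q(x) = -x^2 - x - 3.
<p,q> = -42/5

Expand the product: p(x)·q(x) = -x^4 - 3*x^2 + 2*x - 3.
∫_{-1}^{1} of each monomial x^k gives [2/(k+1) if k even, 0 if k odd]. Integrating term-by-term (or equivalently evaluating the antiderivative F(x) = -x^5/5 - x^3 + x^2 - 3*x at the endpoints):
  F(1) − F(−1) = -16/5 − (26/5) = -42/5.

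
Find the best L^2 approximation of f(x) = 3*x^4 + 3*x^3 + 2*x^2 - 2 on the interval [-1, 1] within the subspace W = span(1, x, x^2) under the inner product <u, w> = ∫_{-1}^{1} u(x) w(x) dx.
g(x) = 32*x^2/7 + 9*x/5 - 79/35

The best approximation g ∈ W is the orthogonal projection of f onto W. Writing g = a_0 + a_1 x + a_2 x^2, the coefficients solve the normal equations G · a = b where
  G_{ij} = <φ_i, φ_j> and b_i = <f, φ_i>, with φ_0 = 1, φ_1 = x, φ_2 = x^2.
G =
  [2, 0, 2/3]
  [0, 2/3, 0]
  [2/3, 0, 2/5],
b = (-22/15, 6/5, 34/105).
Solving gives a_0 = -79/35, a_1 = 9/5, a_2 = 32/7, so
  g(x) = 32*x^2/7 + 9*x/5 - 79/35.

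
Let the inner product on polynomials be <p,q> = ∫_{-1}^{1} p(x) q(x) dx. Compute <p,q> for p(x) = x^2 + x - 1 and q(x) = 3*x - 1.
<p,q> = 10/3

Expand the product: p(x)·q(x) = 3*x^3 + 2*x^2 - 4*x + 1.
∫_{-1}^{1} of each monomial x^k gives [2/(k+1) if k even, 0 if k odd]. Integrating term-by-term (or equivalently evaluating the antiderivative F(x) = 3*x^4/4 + 2*x^3/3 - 2*x^2 + x at the endpoints):
  F(1) − F(−1) = 5/12 − (-35/12) = 10/3.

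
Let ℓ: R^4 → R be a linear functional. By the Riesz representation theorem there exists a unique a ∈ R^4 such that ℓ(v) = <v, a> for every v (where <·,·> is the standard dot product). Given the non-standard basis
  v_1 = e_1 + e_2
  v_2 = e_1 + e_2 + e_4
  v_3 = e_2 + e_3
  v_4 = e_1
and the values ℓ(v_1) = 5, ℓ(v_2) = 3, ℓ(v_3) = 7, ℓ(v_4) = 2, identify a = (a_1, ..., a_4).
a = (2, 3, 4, -2)

Write a = (a_1, ..., a_4) in the standard basis. For each basis vector v_i, ℓ(v_i) = <v_i, a> is a linear equation in the a_j's. Collect the n equations into a matrix system V a = ℓ, where row i of V is v_i (expressed in the standard basis). Since V is invertible (lower-triangular with 1s on the diagonal, up to permutation), solve by back-substitution:
  V =
[[1, 1, 0, 0],
 [1, 1, 0, 1],
 [0, 1, 1, 0],
 [1, 0, 0, 0]]
  V a = (5, 3, 7, 2)
Solving gives a = (2, 3, 4, -2).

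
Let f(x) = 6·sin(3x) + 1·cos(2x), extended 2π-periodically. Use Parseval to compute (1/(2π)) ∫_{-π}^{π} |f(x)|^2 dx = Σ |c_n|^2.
Σ |c_n|^2 = 37/2

Expand |f|^2 and use orthogonality of {sin(nx), cos(mx)} on [-π, π]:
  ∫_{-π}^{π} sin(nx)^2 dx = π, ∫ cos(mx)^2 dx = π, and cross terms integrate to 0.
So ∫_{-π}^{π} f(x)^2 dx = 6^2 · π + 1^2 · π = (36 + 1)π.
Divide by 2π: (36 + 1)/2 = 37/2.
By Parseval, this equals Σ |c_n|^2.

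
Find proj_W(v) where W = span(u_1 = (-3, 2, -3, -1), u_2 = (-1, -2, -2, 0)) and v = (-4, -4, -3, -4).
proj_W(v) = (-37/13, -38/13, -121/26, -9/26)

Set up U = [u_1 | ... | u_2] ∈ R^(4×2). The projector onto W = col(U) is P = U (U^T U)^(-1) U^T.
Compute U^T U =
  [23, 5]
  [5, 9],
and U^T v = (17, 18).
Solve U^T U · c = U^T v for the coefficients: c = (9/26, 47/26). The projection is proj_W(v) = U c.
Check: (v - proj_W(v)) · u_1 = 0  (should be 0).
Check: (v - proj_W(v)) · u_2 = 0  (should be 0).
Result: proj_W(v) = (-37/13, -38/13, -121/26, -9/26).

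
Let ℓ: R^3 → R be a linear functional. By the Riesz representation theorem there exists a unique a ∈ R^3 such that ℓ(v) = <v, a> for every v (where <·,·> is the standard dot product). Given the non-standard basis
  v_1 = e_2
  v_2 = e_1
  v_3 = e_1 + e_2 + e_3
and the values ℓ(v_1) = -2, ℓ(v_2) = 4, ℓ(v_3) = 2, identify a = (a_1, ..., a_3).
a = (4, -2, 0)

Write a = (a_1, ..., a_3) in the standard basis. For each basis vector v_i, ℓ(v_i) = <v_i, a> is a linear equation in the a_j's. Collect the n equations into a matrix system V a = ℓ, where row i of V is v_i (expressed in the standard basis). Since V is invertible (lower-triangular with 1s on the diagonal, up to permutation), solve by back-substitution:
  V =
[[0, 1, 0],
 [1, 0, 0],
 [1, 1, 1]]
  V a = (-2, 4, 2)
Solving gives a = (4, -2, 0).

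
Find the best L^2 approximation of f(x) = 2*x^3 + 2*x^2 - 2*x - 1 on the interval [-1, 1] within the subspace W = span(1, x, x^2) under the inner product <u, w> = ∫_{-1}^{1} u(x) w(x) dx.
g(x) = 2*x^2 - 4*x/5 - 1

The best approximation g ∈ W is the orthogonal projection of f onto W. Writing g = a_0 + a_1 x + a_2 x^2, the coefficients solve the normal equations G · a = b where
  G_{ij} = <φ_i, φ_j> and b_i = <f, φ_i>, with φ_0 = 1, φ_1 = x, φ_2 = x^2.
G =
  [2, 0, 2/3]
  [0, 2/3, 0]
  [2/3, 0, 2/5],
b = (-2/3, -8/15, 2/15).
Solving gives a_0 = -1, a_1 = -4/5, a_2 = 2, so
  g(x) = 2*x^2 - 4*x/5 - 1.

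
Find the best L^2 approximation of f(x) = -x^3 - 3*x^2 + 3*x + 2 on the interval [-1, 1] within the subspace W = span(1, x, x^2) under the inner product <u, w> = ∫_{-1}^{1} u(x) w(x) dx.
g(x) = -3*x^2 + 12*x/5 + 2

The best approximation g ∈ W is the orthogonal projection of f onto W. Writing g = a_0 + a_1 x + a_2 x^2, the coefficients solve the normal equations G · a = b where
  G_{ij} = <φ_i, φ_j> and b_i = <f, φ_i>, with φ_0 = 1, φ_1 = x, φ_2 = x^2.
G =
  [2, 0, 2/3]
  [0, 2/3, 0]
  [2/3, 0, 2/5],
b = (2, 8/5, 2/15).
Solving gives a_0 = 2, a_1 = 12/5, a_2 = -3, so
  g(x) = -3*x^2 + 12*x/5 + 2.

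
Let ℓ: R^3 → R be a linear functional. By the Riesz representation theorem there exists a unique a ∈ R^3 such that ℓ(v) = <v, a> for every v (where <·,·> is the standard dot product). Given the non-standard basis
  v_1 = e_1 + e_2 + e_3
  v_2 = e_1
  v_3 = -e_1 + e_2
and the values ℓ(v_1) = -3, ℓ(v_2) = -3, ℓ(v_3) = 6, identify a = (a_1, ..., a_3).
a = (-3, 3, -3)

Write a = (a_1, ..., a_3) in the standard basis. For each basis vector v_i, ℓ(v_i) = <v_i, a> is a linear equation in the a_j's. Collect the n equations into a matrix system V a = ℓ, where row i of V is v_i (expressed in the standard basis). Since V is invertible (lower-triangular with 1s on the diagonal, up to permutation), solve by back-substitution:
  V =
[[1, 1, 1],
 [1, 0, 0],
 [-1, 1, 0]]
  V a = (-3, -3, 6)
Solving gives a = (-3, 3, -3).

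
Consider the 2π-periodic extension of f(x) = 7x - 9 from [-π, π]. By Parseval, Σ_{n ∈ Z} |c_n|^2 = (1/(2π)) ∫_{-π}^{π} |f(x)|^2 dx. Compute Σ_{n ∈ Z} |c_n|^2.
Σ |c_n|^2 = 49π^2/3 + 81

Expand and integrate term by term over [-π, π]:
  ∫ (7x)^2 dx = 49·(2π^3/3); ∫ 2·7·(-9)·x dx = 0 (odd integrand); ∫ (-9)^2 dx = 81·2π.
So (1/(2π)) ∫_{-π}^{π} (7x - 9)^2 dx = 49π^2/3 + 81 = 49π^2/3 + 81.
Parseval ⇒ Σ |c_n|^2 = 49π^2/3 + 81.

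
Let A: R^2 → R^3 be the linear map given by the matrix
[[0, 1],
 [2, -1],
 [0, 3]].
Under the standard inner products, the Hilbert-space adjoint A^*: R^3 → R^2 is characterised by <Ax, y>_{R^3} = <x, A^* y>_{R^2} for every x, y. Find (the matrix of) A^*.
A^* = A^T =
[[0, 2, 0],
 [1, -1, 3]]

For real matrices with standard dot products, the defining identity <Ax, y> = <x, A^* y> gives (Ax)^T y = x^T (A^*) y, i.e. x^T A^T y = x^T (A^*) y. Since this holds for all x, y, we must have A^* = A^T. Therefore
A^* =
[[0, 2, 0],
 [1, -1, 3]].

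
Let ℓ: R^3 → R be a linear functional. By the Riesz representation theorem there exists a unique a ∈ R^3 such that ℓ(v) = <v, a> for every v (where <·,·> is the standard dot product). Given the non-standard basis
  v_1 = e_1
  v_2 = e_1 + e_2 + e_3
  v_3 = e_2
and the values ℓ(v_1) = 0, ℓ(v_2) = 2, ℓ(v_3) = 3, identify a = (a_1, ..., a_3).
a = (0, 3, -1)

Write a = (a_1, ..., a_3) in the standard basis. For each basis vector v_i, ℓ(v_i) = <v_i, a> is a linear equation in the a_j's. Collect the n equations into a matrix system V a = ℓ, where row i of V is v_i (expressed in the standard basis). Since V is invertible (lower-triangular with 1s on the diagonal, up to permutation), solve by back-substitution:
  V =
[[1, 0, 0],
 [1, 1, 1],
 [0, 1, 0]]
  V a = (0, 2, 3)
Solving gives a = (0, 3, -1).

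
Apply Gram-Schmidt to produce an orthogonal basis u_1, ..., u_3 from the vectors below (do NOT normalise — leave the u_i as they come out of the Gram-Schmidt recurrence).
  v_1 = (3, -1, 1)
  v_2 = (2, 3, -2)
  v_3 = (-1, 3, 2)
Orthogonal basis:
  u_1 = (3, -1, 1)
  u_2 = (19/11, 34/11, -23/11)
  u_3 = (-47/186, 188/93, 517/186)

Apply the Gram-Schmidt recurrence
  u_1 = v_1
  u_i = v_i − Σ_{j<i} ((v_i · u_j) / (u_j · u_j)) · u_j.

Step by step this gives:
  u_1 = (3, -1, 1)
  u_2 = (19/11, 34/11, -23/11)
  u_3 = (-47/186, 188/93, 517/186)

Orthogonality check:
  u_2 · u_1 = 0 (should be 0)
  u_3 · u_1 = 0 (should be 0)
  u_3 · u_2 = 0 (should be 0)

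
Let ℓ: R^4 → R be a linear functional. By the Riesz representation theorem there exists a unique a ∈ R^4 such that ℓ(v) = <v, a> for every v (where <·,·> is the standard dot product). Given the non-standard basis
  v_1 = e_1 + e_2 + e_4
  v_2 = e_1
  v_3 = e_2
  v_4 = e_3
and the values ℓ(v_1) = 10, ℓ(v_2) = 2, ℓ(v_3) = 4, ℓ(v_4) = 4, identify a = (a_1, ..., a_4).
a = (2, 4, 4, 4)

Write a = (a_1, ..., a_4) in the standard basis. For each basis vector v_i, ℓ(v_i) = <v_i, a> is a linear equation in the a_j's. Collect the n equations into a matrix system V a = ℓ, where row i of V is v_i (expressed in the standard basis). Since V is invertible (lower-triangular with 1s on the diagonal, up to permutation), solve by back-substitution:
  V =
[[1, 1, 0, 1],
 [1, 0, 0, 0],
 [0, 1, 0, 0],
 [0, 0, 1, 0]]
  V a = (10, 2, 4, 4)
Solving gives a = (2, 4, 4, 4).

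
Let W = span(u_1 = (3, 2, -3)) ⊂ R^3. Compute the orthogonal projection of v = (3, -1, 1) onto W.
proj_W(v) = (6/11, 4/11, -6/11)

Set up U = [u_1 | ... | u_1] ∈ R^(3×1). The projector onto W = col(U) is P = U (U^T U)^(-1) U^T.
Compute U^T U =
  [22],
and U^T v = (4).
Solve U^T U · c = U^T v for the coefficients: c = (2/11). The projection is proj_W(v) = U c.
Check: (v - proj_W(v)) · u_1 = 0  (should be 0).
Result: proj_W(v) = (6/11, 4/11, -6/11).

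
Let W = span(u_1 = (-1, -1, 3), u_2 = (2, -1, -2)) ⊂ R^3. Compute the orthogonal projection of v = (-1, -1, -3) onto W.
proj_W(v) = (4/5, 11/25, -48/25)

Set up U = [u_1 | ... | u_2] ∈ R^(3×2). The projector onto W = col(U) is P = U (U^T U)^(-1) U^T.
Compute U^T U =
  [11, -7]
  [-7, 9],
and U^T v = (-7, 5).
Solve U^T U · c = U^T v for the coefficients: c = (-14/25, 3/25). The projection is proj_W(v) = U c.
Check: (v - proj_W(v)) · u_1 = 0  (should be 0).
Check: (v - proj_W(v)) · u_2 = 0  (should be 0).
Result: proj_W(v) = (4/5, 11/25, -48/25).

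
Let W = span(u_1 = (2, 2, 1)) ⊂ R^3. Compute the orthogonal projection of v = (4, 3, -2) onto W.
proj_W(v) = (8/3, 8/3, 4/3)

Set up U = [u_1 | ... | u_1] ∈ R^(3×1). The projector onto W = col(U) is P = U (U^T U)^(-1) U^T.
Compute U^T U =
  [9],
and U^T v = (12).
Solve U^T U · c = U^T v for the coefficients: c = (4/3). The projection is proj_W(v) = U c.
Check: (v - proj_W(v)) · u_1 = 0  (should be 0).
Result: proj_W(v) = (8/3, 8/3, 4/3).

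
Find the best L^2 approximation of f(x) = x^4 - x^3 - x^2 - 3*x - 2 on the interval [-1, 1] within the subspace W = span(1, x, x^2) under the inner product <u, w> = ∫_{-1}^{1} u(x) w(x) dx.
g(x) = -x^2/7 - 18*x/5 - 73/35

The best approximation g ∈ W is the orthogonal projection of f onto W. Writing g = a_0 + a_1 x + a_2 x^2, the coefficients solve the normal equations G · a = b where
  G_{ij} = <φ_i, φ_j> and b_i = <f, φ_i>, with φ_0 = 1, φ_1 = x, φ_2 = x^2.
G =
  [2, 0, 2/3]
  [0, 2/3, 0]
  [2/3, 0, 2/5],
b = (-64/15, -12/5, -152/105).
Solving gives a_0 = -73/35, a_1 = -18/5, a_2 = -1/7, so
  g(x) = -x^2/7 - 18*x/5 - 73/35.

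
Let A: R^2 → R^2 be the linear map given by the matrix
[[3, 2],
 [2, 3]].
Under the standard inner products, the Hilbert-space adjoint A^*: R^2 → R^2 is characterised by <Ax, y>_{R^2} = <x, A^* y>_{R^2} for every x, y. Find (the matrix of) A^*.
A^* = A^T =
[[3, 2],
 [2, 3]]

For real matrices with standard dot products, the defining identity <Ax, y> = <x, A^* y> gives (Ax)^T y = x^T (A^*) y, i.e. x^T A^T y = x^T (A^*) y. Since this holds for all x, y, we must have A^* = A^T. Therefore
A^* =
[[3, 2],
 [2, 3]].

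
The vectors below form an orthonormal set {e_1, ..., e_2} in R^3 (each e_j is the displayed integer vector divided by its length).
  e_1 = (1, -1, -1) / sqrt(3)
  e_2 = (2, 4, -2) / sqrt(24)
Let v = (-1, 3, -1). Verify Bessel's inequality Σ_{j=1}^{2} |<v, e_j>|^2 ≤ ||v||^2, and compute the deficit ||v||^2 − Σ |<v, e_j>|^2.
Σ |<v, e_j>|^2 = 9; ||v||^2 = 11; deficit = 2

Write each e_j = u_j / sqrt(<u_j, u_j>) where u_j is the displayed integer vector. Then <v, e_j> = <v, u_j> / sqrt(<u_j, u_j>), so |<v, e_j>|^2 = <v, u_j>^2 / <u_j, u_j>.
Coefficients: <v, e_1> = -3/sqrt(3), <v, e_2> = 12/sqrt(24).
Square and sum: Σ |<v, e_j>|^2 = 9.
Compute ||v||^2 = v·v = 11.
Deficit = 11 − 9 = 2 ≥ 0, confirming Bessel's inequality. (The deficit equals ||v − Σ <v,e_j> e_j||^2, the squared distance from v to span{e_j}.)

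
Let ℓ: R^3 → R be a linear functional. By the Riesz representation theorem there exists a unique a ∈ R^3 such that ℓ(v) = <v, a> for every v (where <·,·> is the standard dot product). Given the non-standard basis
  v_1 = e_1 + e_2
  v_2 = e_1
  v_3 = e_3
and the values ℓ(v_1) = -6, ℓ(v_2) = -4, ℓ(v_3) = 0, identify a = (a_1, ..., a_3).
a = (-4, -2, 0)

Write a = (a_1, ..., a_3) in the standard basis. For each basis vector v_i, ℓ(v_i) = <v_i, a> is a linear equation in the a_j's. Collect the n equations into a matrix system V a = ℓ, where row i of V is v_i (expressed in the standard basis). Since V is invertible (lower-triangular with 1s on the diagonal, up to permutation), solve by back-substitution:
  V =
[[1, 1, 0],
 [1, 0, 0],
 [0, 0, 1]]
  V a = (-6, -4, 0)
Solving gives a = (-4, -2, 0).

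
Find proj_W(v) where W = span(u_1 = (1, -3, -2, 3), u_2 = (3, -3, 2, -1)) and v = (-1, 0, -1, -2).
proj_W(v) = (-29/63, 6/7, 2/9, -32/63)

Set up U = [u_1 | ... | u_2] ∈ R^(4×2). The projector onto W = col(U) is P = U (U^T U)^(-1) U^T.
Compute U^T U =
  [23, 5]
  [5, 23],
and U^T v = (-5, -3).
Solve U^T U · c = U^T v for the coefficients: c = (-25/126, -11/126). The projection is proj_W(v) = U c.
Check: (v - proj_W(v)) · u_1 = 0  (should be 0).
Check: (v - proj_W(v)) · u_2 = 0  (should be 0).
Result: proj_W(v) = (-29/63, 6/7, 2/9, -32/63).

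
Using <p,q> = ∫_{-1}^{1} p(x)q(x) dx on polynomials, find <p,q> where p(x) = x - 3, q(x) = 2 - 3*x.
<p,q> = -14

Expand the product: p(x)·q(x) = -3*x^2 + 11*x - 6.
∫_{-1}^{1} of each monomial x^k gives [2/(k+1) if k even, 0 if k odd]. Integrating term-by-term (or equivalently evaluating the antiderivative F(x) = -x^3 + 11*x^2/2 - 6*x at the endpoints):
  F(1) − F(−1) = -3/2 − (25/2) = -14.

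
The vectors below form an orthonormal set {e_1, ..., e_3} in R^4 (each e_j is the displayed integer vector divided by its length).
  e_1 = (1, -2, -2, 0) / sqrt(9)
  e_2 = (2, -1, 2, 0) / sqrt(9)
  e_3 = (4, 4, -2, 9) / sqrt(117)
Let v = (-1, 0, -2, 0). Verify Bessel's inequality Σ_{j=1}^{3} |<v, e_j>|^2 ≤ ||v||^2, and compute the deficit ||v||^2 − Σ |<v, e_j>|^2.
Σ |<v, e_j>|^2 = 5; ||v||^2 = 5; deficit = 0

Write each e_j = u_j / sqrt(<u_j, u_j>) where u_j is the displayed integer vector. Then <v, e_j> = <v, u_j> / sqrt(<u_j, u_j>), so |<v, e_j>|^2 = <v, u_j>^2 / <u_j, u_j>.
Coefficients: <v, e_1> = 3/sqrt(9), <v, e_2> = -6/sqrt(9), <v, e_3> = 0/sqrt(117).
Square and sum: Σ |<v, e_j>|^2 = 5.
Compute ||v||^2 = v·v = 5.
Deficit = 5 − 5 = 0 ≥ 0, confirming Bessel's inequality. (The deficit equals ||v − Σ <v,e_j> e_j||^2, the squared distance from v to span{e_j}.)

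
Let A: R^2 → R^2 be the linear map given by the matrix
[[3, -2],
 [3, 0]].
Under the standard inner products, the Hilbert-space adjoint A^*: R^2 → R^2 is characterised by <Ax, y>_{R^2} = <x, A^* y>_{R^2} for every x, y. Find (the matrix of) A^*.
A^* = A^T =
[[3, 3],
 [-2, 0]]

For real matrices with standard dot products, the defining identity <Ax, y> = <x, A^* y> gives (Ax)^T y = x^T (A^*) y, i.e. x^T A^T y = x^T (A^*) y. Since this holds for all x, y, we must have A^* = A^T. Therefore
A^* =
[[3, 3],
 [-2, 0]].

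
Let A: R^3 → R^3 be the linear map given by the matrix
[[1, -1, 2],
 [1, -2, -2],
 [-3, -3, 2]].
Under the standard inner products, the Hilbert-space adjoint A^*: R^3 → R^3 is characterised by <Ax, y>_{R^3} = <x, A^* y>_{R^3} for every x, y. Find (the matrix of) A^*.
A^* = A^T =
[[1, 1, -3],
 [-1, -2, -3],
 [2, -2, 2]]

For real matrices with standard dot products, the defining identity <Ax, y> = <x, A^* y> gives (Ax)^T y = x^T (A^*) y, i.e. x^T A^T y = x^T (A^*) y. Since this holds for all x, y, we must have A^* = A^T. Therefore
A^* =
[[1, 1, -3],
 [-1, -2, -3],
 [2, -2, 2]].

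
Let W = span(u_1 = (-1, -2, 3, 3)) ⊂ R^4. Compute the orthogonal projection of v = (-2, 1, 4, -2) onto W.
proj_W(v) = (-6/23, -12/23, 18/23, 18/23)

Set up U = [u_1 | ... | u_1] ∈ R^(4×1). The projector onto W = col(U) is P = U (U^T U)^(-1) U^T.
Compute U^T U =
  [23],
and U^T v = (6).
Solve U^T U · c = U^T v for the coefficients: c = (6/23). The projection is proj_W(v) = U c.
Check: (v - proj_W(v)) · u_1 = 0  (should be 0).
Result: proj_W(v) = (-6/23, -12/23, 18/23, 18/23).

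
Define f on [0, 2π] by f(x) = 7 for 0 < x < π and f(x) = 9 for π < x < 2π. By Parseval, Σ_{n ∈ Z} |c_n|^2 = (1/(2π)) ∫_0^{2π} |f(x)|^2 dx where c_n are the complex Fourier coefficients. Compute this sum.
Σ |c_n|^2 = 65

Parseval equates the L^2 energy of f (normalised by 1/(2π)) with the ℓ^2 sum of its Fourier coefficients: (1/(2π)) ∫_0^{2π} |f|^2 = Σ |c_n|^2.
Compute the left side: (1/(2π)) [∫_0^π 7^2 dx + ∫_π^{2π} 9^2 dx] = (1/(2π)) · (49π + 81π) = (49 + 81)/2 = 65.
So Σ_{n ∈ Z} |c_n|^2 = 65.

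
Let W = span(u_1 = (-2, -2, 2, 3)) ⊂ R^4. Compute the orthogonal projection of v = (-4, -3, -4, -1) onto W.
proj_W(v) = (-2/7, -2/7, 2/7, 3/7)

Set up U = [u_1 | ... | u_1] ∈ R^(4×1). The projector onto W = col(U) is P = U (U^T U)^(-1) U^T.
Compute U^T U =
  [21],
and U^T v = (3).
Solve U^T U · c = U^T v for the coefficients: c = (1/7). The projection is proj_W(v) = U c.
Check: (v - proj_W(v)) · u_1 = 0  (should be 0).
Result: proj_W(v) = (-2/7, -2/7, 2/7, 3/7).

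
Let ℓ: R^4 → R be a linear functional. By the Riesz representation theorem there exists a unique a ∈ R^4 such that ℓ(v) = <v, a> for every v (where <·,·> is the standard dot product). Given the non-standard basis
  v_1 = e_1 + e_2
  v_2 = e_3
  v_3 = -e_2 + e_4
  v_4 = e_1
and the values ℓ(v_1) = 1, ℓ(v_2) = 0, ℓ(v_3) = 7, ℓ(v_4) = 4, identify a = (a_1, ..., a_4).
a = (4, -3, 0, 4)

Write a = (a_1, ..., a_4) in the standard basis. For each basis vector v_i, ℓ(v_i) = <v_i, a> is a linear equation in the a_j's. Collect the n equations into a matrix system V a = ℓ, where row i of V is v_i (expressed in the standard basis). Since V is invertible (lower-triangular with 1s on the diagonal, up to permutation), solve by back-substitution:
  V =
[[1, 1, 0, 0],
 [0, 0, 1, 0],
 [0, -1, 0, 1],
 [1, 0, 0, 0]]
  V a = (1, 0, 7, 4)
Solving gives a = (4, -3, 0, 4).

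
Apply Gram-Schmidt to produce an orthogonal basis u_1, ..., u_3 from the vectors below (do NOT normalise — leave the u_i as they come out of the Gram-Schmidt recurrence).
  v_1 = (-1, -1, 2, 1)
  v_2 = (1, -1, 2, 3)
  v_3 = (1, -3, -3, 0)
Orthogonal basis:
  u_1 = (-1, -1, 2, 1)
  u_2 = (2, 0, 0, 2)
  u_3 = (-1/14, -25/7, -13/7, 1/14)

Apply the Gram-Schmidt recurrence
  u_1 = v_1
  u_i = v_i − Σ_{j<i} ((v_i · u_j) / (u_j · u_j)) · u_j.

Step by step this gives:
  u_1 = (-1, -1, 2, 1)
  u_2 = (2, 0, 0, 2)
  u_3 = (-1/14, -25/7, -13/7, 1/14)

Orthogonality check:
  u_2 · u_1 = 0 (should be 0)
  u_3 · u_1 = 0 (should be 0)
  u_3 · u_2 = 0 (should be 0)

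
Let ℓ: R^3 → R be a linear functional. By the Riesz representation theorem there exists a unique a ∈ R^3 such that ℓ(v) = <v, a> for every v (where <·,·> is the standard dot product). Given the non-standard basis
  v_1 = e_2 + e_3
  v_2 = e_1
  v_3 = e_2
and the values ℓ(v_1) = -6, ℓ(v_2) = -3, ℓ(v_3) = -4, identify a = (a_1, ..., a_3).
a = (-3, -4, -2)

Write a = (a_1, ..., a_3) in the standard basis. For each basis vector v_i, ℓ(v_i) = <v_i, a> is a linear equation in the a_j's. Collect the n equations into a matrix system V a = ℓ, where row i of V is v_i (expressed in the standard basis). Since V is invertible (lower-triangular with 1s on the diagonal, up to permutation), solve by back-substitution:
  V =
[[0, 1, 1],
 [1, 0, 0],
 [0, 1, 0]]
  V a = (-6, -3, -4)
Solving gives a = (-3, -4, -2).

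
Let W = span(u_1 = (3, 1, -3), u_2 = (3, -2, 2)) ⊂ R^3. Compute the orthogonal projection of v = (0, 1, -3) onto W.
proj_W(v) = (24/161, 251/161, -429/161)

Set up U = [u_1 | ... | u_2] ∈ R^(3×2). The projector onto W = col(U) is P = U (U^T U)^(-1) U^T.
Compute U^T U =
  [19, 1]
  [1, 17],
and U^T v = (10, -8).
Solve U^T U · c = U^T v for the coefficients: c = (89/161, -81/161). The projection is proj_W(v) = U c.
Check: (v - proj_W(v)) · u_1 = 0  (should be 0).
Check: (v - proj_W(v)) · u_2 = 0  (should be 0).
Result: proj_W(v) = (24/161, 251/161, -429/161).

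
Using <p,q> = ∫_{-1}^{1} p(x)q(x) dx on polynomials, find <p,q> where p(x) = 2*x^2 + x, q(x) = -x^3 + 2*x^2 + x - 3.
<p,q> = -32/15

Expand the product: p(x)·q(x) = -2*x^5 + 3*x^4 + 4*x^3 - 5*x^2 - 3*x.
∫_{-1}^{1} of each monomial x^k gives [2/(k+1) if k even, 0 if k odd]. Integrating term-by-term (or equivalently evaluating the antiderivative F(x) = -x^6/3 + 3*x^5/5 + x^4 - 5*x^3/3 - 3*x^2/2 at the endpoints):
  F(1) − F(−1) = -19/10 − (7/30) = -32/15.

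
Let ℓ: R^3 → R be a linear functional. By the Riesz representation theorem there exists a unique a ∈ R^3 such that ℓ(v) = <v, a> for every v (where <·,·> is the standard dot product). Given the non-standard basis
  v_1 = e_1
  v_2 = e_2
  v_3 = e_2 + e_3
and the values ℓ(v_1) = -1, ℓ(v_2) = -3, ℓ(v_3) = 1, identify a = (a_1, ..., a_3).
a = (-1, -3, 4)

Write a = (a_1, ..., a_3) in the standard basis. For each basis vector v_i, ℓ(v_i) = <v_i, a> is a linear equation in the a_j's. Collect the n equations into a matrix system V a = ℓ, where row i of V is v_i (expressed in the standard basis). Since V is invertible (lower-triangular with 1s on the diagonal, up to permutation), solve by back-substitution:
  V =
[[1, 0, 0],
 [0, 1, 0],
 [0, 1, 1]]
  V a = (-1, -3, 1)
Solving gives a = (-1, -3, 4).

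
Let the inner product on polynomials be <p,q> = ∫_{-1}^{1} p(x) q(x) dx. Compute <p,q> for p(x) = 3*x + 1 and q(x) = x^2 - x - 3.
<p,q> = -22/3

Expand the product: p(x)·q(x) = 3*x^3 - 2*x^2 - 10*x - 3.
∫_{-1}^{1} of each monomial x^k gives [2/(k+1) if k even, 0 if k odd]. Integrating term-by-term (or equivalently evaluating the antiderivative F(x) = 3*x^4/4 - 2*x^3/3 - 5*x^2 - 3*x at the endpoints):
  F(1) − F(−1) = -95/12 − (-7/12) = -22/3.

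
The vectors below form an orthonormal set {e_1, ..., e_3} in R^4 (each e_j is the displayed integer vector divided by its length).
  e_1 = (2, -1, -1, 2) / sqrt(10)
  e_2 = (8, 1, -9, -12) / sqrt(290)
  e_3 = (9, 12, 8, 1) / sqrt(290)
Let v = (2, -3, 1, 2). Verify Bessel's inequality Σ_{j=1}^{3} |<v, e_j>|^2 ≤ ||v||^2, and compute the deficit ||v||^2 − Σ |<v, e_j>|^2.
Σ |<v, e_j>|^2 = 58/5; ||v||^2 = 18; deficit = 32/5

Write each e_j = u_j / sqrt(<u_j, u_j>) where u_j is the displayed integer vector. Then <v, e_j> = <v, u_j> / sqrt(<u_j, u_j>), so |<v, e_j>|^2 = <v, u_j>^2 / <u_j, u_j>.
Coefficients: <v, e_1> = 10/sqrt(10), <v, e_2> = -20/sqrt(290), <v, e_3> = -8/sqrt(290).
Square and sum: Σ |<v, e_j>|^2 = 58/5.
Compute ||v||^2 = v·v = 18.
Deficit = 18 − 58/5 = 32/5 ≥ 0, confirming Bessel's inequality. (The deficit equals ||v − Σ <v,e_j> e_j||^2, the squared distance from v to span{e_j}.)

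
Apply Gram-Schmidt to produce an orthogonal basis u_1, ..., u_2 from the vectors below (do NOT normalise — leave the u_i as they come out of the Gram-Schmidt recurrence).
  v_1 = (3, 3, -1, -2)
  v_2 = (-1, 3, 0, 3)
Orthogonal basis:
  u_1 = (3, 3, -1, -2)
  u_2 = (-1, 3, 0, 3)

Apply the Gram-Schmidt recurrence
  u_1 = v_1
  u_i = v_i − Σ_{j<i} ((v_i · u_j) / (u_j · u_j)) · u_j.

Step by step this gives:
  u_1 = (3, 3, -1, -2)
  u_2 = (-1, 3, 0, 3)

Orthogonality check:
  u_2 · u_1 = 0 (should be 0)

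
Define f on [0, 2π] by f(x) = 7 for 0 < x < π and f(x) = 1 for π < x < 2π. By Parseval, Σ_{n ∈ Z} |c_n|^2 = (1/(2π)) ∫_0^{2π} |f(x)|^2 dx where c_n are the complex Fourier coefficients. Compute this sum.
Σ |c_n|^2 = 25

Parseval equates the L^2 energy of f (normalised by 1/(2π)) with the ℓ^2 sum of its Fourier coefficients: (1/(2π)) ∫_0^{2π} |f|^2 = Σ |c_n|^2.
Compute the left side: (1/(2π)) [∫_0^π 7^2 dx + ∫_π^{2π} 1^2 dx] = (1/(2π)) · (49π + 1π) = (49 + 1)/2 = 25.
So Σ_{n ∈ Z} |c_n|^2 = 25.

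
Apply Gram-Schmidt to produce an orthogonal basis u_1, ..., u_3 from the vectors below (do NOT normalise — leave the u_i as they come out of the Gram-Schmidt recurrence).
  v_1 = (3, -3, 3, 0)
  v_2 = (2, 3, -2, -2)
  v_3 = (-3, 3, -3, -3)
Orthogonal basis:
  u_1 = (3, -3, 3, 0)
  u_2 = (3, 2, -1, -2)
  u_3 = (-1, -2/3, 1/3, -7/3)

Apply the Gram-Schmidt recurrence
  u_1 = v_1
  u_i = v_i − Σ_{j<i} ((v_i · u_j) / (u_j · u_j)) · u_j.

Step by step this gives:
  u_1 = (3, -3, 3, 0)
  u_2 = (3, 2, -1, -2)
  u_3 = (-1, -2/3, 1/3, -7/3)

Orthogonality check:
  u_2 · u_1 = 0 (should be 0)
  u_3 · u_1 = 0 (should be 0)
  u_3 · u_2 = 0 (should be 0)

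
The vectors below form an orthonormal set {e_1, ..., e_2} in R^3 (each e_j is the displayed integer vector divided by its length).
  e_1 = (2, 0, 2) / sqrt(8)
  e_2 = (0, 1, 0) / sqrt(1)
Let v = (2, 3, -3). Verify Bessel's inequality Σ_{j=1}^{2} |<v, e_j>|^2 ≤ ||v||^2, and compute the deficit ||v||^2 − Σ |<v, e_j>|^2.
Σ |<v, e_j>|^2 = 19/2; ||v||^2 = 22; deficit = 25/2

Write each e_j = u_j / sqrt(<u_j, u_j>) where u_j is the displayed integer vector. Then <v, e_j> = <v, u_j> / sqrt(<u_j, u_j>), so |<v, e_j>|^2 = <v, u_j>^2 / <u_j, u_j>.
Coefficients: <v, e_1> = -2/sqrt(8), <v, e_2> = 3/sqrt(1).
Square and sum: Σ |<v, e_j>|^2 = 19/2.
Compute ||v||^2 = v·v = 22.
Deficit = 22 − 19/2 = 25/2 ≥ 0, confirming Bessel's inequality. (The deficit equals ||v − Σ <v,e_j> e_j||^2, the squared distance from v to span{e_j}.)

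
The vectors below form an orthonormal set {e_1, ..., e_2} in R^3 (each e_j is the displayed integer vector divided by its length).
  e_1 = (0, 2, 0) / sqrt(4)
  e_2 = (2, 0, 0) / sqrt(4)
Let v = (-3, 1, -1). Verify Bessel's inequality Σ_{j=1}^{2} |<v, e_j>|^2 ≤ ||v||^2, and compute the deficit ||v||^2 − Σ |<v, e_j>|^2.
Σ |<v, e_j>|^2 = 10; ||v||^2 = 11; deficit = 1

Write each e_j = u_j / sqrt(<u_j, u_j>) where u_j is the displayed integer vector. Then <v, e_j> = <v, u_j> / sqrt(<u_j, u_j>), so |<v, e_j>|^2 = <v, u_j>^2 / <u_j, u_j>.
Coefficients: <v, e_1> = 2/sqrt(4), <v, e_2> = -6/sqrt(4).
Square and sum: Σ |<v, e_j>|^2 = 10.
Compute ||v||^2 = v·v = 11.
Deficit = 11 − 10 = 1 ≥ 0, confirming Bessel's inequality. (The deficit equals ||v − Σ <v,e_j> e_j||^2, the squared distance from v to span{e_j}.)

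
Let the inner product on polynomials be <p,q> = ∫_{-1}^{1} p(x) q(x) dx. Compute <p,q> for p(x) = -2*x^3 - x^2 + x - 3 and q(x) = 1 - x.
<p,q> = -98/15

Expand the product: p(x)·q(x) = 2*x^4 - x^3 - 2*x^2 + 4*x - 3.
∫_{-1}^{1} of each monomial x^k gives [2/(k+1) if k even, 0 if k odd]. Integrating term-by-term (or equivalently evaluating the antiderivative F(x) = 2*x^5/5 - x^4/4 - 2*x^3/3 + 2*x^2 - 3*x at the endpoints):
  F(1) − F(−1) = -91/60 − (301/60) = -98/15.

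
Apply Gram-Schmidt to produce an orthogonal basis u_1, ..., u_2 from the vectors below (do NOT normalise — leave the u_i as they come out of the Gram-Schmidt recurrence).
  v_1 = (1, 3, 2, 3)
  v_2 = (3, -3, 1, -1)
Orthogonal basis:
  u_1 = (1, 3, 2, 3)
  u_2 = (76/23, -48/23, 37/23, -2/23)

Apply the Gram-Schmidt recurrence
  u_1 = v_1
  u_i = v_i − Σ_{j<i} ((v_i · u_j) / (u_j · u_j)) · u_j.

Step by step this gives:
  u_1 = (1, 3, 2, 3)
  u_2 = (76/23, -48/23, 37/23, -2/23)

Orthogonality check:
  u_2 · u_1 = 0 (should be 0)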